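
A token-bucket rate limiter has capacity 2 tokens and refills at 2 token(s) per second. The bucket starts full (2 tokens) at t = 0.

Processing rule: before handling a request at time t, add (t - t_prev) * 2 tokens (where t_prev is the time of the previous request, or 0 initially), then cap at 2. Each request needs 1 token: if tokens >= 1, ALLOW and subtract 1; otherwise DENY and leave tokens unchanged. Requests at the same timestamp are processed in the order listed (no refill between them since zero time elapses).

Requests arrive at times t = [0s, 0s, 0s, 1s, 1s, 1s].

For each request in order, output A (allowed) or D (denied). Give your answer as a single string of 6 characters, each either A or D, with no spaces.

Simulating step by step:
  req#1 t=0s: ALLOW
  req#2 t=0s: ALLOW
  req#3 t=0s: DENY
  req#4 t=1s: ALLOW
  req#5 t=1s: ALLOW
  req#6 t=1s: DENY

Answer: AADAAD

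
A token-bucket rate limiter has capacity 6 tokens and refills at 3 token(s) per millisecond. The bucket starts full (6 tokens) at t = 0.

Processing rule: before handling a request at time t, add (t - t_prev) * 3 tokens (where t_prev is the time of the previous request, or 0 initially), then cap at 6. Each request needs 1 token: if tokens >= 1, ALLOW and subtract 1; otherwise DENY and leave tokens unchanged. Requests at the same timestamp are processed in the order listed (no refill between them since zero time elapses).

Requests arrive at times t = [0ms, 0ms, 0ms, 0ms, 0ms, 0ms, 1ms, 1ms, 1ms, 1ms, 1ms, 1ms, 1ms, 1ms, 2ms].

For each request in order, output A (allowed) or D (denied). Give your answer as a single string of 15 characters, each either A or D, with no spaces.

Answer: AAAAAAAAADDDDDA

Derivation:
Simulating step by step:
  req#1 t=0ms: ALLOW
  req#2 t=0ms: ALLOW
  req#3 t=0ms: ALLOW
  req#4 t=0ms: ALLOW
  req#5 t=0ms: ALLOW
  req#6 t=0ms: ALLOW
  req#7 t=1ms: ALLOW
  req#8 t=1ms: ALLOW
  req#9 t=1ms: ALLOW
  req#10 t=1ms: DENY
  req#11 t=1ms: DENY
  req#12 t=1ms: DENY
  req#13 t=1ms: DENY
  req#14 t=1ms: DENY
  req#15 t=2ms: ALLOW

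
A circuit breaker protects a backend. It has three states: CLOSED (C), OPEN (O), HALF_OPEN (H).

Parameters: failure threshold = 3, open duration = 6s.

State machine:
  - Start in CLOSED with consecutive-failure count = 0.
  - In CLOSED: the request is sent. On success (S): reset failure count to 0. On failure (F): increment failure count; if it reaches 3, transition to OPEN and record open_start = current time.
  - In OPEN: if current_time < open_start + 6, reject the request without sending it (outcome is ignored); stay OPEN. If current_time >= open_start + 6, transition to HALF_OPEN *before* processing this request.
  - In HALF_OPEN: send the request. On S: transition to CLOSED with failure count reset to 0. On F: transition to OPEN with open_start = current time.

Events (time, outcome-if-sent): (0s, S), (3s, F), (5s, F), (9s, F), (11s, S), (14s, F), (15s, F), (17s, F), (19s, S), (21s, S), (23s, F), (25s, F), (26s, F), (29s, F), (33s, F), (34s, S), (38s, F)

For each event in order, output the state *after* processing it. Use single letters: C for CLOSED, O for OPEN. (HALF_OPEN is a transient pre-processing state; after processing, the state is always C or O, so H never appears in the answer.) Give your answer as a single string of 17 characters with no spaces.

State after each event:
  event#1 t=0s outcome=S: state=CLOSED
  event#2 t=3s outcome=F: state=CLOSED
  event#3 t=5s outcome=F: state=CLOSED
  event#4 t=9s outcome=F: state=OPEN
  event#5 t=11s outcome=S: state=OPEN
  event#6 t=14s outcome=F: state=OPEN
  event#7 t=15s outcome=F: state=OPEN
  event#8 t=17s outcome=F: state=OPEN
  event#9 t=19s outcome=S: state=OPEN
  event#10 t=21s outcome=S: state=CLOSED
  event#11 t=23s outcome=F: state=CLOSED
  event#12 t=25s outcome=F: state=CLOSED
  event#13 t=26s outcome=F: state=OPEN
  event#14 t=29s outcome=F: state=OPEN
  event#15 t=33s outcome=F: state=OPEN
  event#16 t=34s outcome=S: state=OPEN
  event#17 t=38s outcome=F: state=OPEN

Answer: CCCOOOOOOCCCOOOOO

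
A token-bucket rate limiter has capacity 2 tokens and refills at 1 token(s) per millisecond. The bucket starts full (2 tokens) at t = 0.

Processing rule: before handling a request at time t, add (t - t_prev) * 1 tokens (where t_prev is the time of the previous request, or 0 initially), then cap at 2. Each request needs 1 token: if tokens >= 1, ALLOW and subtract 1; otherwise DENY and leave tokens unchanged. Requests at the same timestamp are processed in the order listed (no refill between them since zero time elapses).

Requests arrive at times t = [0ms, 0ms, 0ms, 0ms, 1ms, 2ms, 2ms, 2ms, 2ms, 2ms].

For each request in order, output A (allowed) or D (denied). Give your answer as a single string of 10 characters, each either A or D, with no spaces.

Simulating step by step:
  req#1 t=0ms: ALLOW
  req#2 t=0ms: ALLOW
  req#3 t=0ms: DENY
  req#4 t=0ms: DENY
  req#5 t=1ms: ALLOW
  req#6 t=2ms: ALLOW
  req#7 t=2ms: DENY
  req#8 t=2ms: DENY
  req#9 t=2ms: DENY
  req#10 t=2ms: DENY

Answer: AADDAADDDD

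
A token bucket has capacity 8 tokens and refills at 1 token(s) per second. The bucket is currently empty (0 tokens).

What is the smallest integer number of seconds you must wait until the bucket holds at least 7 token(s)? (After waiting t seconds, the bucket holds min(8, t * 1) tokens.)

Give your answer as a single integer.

Answer: 7

Derivation:
Need t * 1 >= 7, so t >= 7/1.
Smallest integer t = ceil(7/1) = 7.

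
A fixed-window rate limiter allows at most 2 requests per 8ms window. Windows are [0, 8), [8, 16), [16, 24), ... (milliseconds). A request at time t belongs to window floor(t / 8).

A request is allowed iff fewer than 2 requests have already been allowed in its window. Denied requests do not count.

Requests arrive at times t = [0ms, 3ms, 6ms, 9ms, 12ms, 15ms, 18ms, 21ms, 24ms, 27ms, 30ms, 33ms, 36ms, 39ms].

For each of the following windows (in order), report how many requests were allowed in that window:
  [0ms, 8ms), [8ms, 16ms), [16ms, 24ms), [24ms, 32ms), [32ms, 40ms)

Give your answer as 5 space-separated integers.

Answer: 2 2 2 2 2

Derivation:
Processing requests:
  req#1 t=0ms (window 0): ALLOW
  req#2 t=3ms (window 0): ALLOW
  req#3 t=6ms (window 0): DENY
  req#4 t=9ms (window 1): ALLOW
  req#5 t=12ms (window 1): ALLOW
  req#6 t=15ms (window 1): DENY
  req#7 t=18ms (window 2): ALLOW
  req#8 t=21ms (window 2): ALLOW
  req#9 t=24ms (window 3): ALLOW
  req#10 t=27ms (window 3): ALLOW
  req#11 t=30ms (window 3): DENY
  req#12 t=33ms (window 4): ALLOW
  req#13 t=36ms (window 4): ALLOW
  req#14 t=39ms (window 4): DENY

Allowed counts by window: 2 2 2 2 2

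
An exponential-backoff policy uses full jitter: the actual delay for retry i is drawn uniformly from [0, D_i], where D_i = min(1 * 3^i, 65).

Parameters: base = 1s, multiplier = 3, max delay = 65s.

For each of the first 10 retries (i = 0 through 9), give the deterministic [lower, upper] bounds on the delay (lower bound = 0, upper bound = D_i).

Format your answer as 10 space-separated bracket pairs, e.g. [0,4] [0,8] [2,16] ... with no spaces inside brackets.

Computing bounds per retry:
  i=0: D_i=min(1*3^0,65)=1, bounds=[0,1]
  i=1: D_i=min(1*3^1,65)=3, bounds=[0,3]
  i=2: D_i=min(1*3^2,65)=9, bounds=[0,9]
  i=3: D_i=min(1*3^3,65)=27, bounds=[0,27]
  i=4: D_i=min(1*3^4,65)=65, bounds=[0,65]
  i=5: D_i=min(1*3^5,65)=65, bounds=[0,65]
  i=6: D_i=min(1*3^6,65)=65, bounds=[0,65]
  i=7: D_i=min(1*3^7,65)=65, bounds=[0,65]
  i=8: D_i=min(1*3^8,65)=65, bounds=[0,65]
  i=9: D_i=min(1*3^9,65)=65, bounds=[0,65]

Answer: [0,1] [0,3] [0,9] [0,27] [0,65] [0,65] [0,65] [0,65] [0,65] [0,65]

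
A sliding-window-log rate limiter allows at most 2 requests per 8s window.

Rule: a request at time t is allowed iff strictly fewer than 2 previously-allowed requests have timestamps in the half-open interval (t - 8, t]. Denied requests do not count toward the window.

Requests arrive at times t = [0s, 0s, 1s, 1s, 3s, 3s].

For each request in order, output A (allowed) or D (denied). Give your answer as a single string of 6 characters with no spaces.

Answer: AADDDD

Derivation:
Tracking allowed requests in the window:
  req#1 t=0s: ALLOW
  req#2 t=0s: ALLOW
  req#3 t=1s: DENY
  req#4 t=1s: DENY
  req#5 t=3s: DENY
  req#6 t=3s: DENY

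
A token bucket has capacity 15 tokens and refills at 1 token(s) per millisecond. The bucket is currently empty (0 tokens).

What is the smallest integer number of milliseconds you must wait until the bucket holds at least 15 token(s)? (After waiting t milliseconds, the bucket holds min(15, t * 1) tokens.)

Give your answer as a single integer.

Answer: 15

Derivation:
Need t * 1 >= 15, so t >= 15/1.
Smallest integer t = ceil(15/1) = 15.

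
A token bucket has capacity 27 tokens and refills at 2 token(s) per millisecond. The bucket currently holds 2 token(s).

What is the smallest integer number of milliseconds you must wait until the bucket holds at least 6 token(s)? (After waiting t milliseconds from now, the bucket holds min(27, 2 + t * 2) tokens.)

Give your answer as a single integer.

Answer: 2

Derivation:
Need 2 + t * 2 >= 6, so t >= 4/2.
Smallest integer t = ceil(4/2) = 2.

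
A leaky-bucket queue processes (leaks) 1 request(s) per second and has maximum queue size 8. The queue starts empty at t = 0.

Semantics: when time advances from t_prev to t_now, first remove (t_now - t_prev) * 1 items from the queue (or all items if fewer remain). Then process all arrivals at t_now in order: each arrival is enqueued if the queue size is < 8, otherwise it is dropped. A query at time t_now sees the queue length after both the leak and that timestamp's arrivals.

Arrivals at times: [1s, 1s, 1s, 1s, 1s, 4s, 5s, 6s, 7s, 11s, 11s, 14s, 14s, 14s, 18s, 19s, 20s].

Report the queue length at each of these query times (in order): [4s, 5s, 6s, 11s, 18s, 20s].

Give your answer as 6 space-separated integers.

Answer: 3 3 3 2 1 1

Derivation:
Queue lengths at query times:
  query t=4s: backlog = 3
  query t=5s: backlog = 3
  query t=6s: backlog = 3
  query t=11s: backlog = 2
  query t=18s: backlog = 1
  query t=20s: backlog = 1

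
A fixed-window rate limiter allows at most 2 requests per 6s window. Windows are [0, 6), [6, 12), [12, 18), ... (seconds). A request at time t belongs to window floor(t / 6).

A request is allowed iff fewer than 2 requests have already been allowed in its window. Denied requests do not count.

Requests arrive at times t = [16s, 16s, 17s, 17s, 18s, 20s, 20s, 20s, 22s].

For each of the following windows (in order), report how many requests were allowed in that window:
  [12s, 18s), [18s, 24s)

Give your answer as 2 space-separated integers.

Answer: 2 2

Derivation:
Processing requests:
  req#1 t=16s (window 2): ALLOW
  req#2 t=16s (window 2): ALLOW
  req#3 t=17s (window 2): DENY
  req#4 t=17s (window 2): DENY
  req#5 t=18s (window 3): ALLOW
  req#6 t=20s (window 3): ALLOW
  req#7 t=20s (window 3): DENY
  req#8 t=20s (window 3): DENY
  req#9 t=22s (window 3): DENY

Allowed counts by window: 2 2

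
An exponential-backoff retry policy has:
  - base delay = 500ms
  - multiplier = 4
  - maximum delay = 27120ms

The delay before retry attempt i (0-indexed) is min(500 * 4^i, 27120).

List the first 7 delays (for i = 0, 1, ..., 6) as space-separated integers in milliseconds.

Answer: 500 2000 8000 27120 27120 27120 27120

Derivation:
Computing each delay:
  i=0: min(500*4^0, 27120) = 500
  i=1: min(500*4^1, 27120) = 2000
  i=2: min(500*4^2, 27120) = 8000
  i=3: min(500*4^3, 27120) = 27120
  i=4: min(500*4^4, 27120) = 27120
  i=5: min(500*4^5, 27120) = 27120
  i=6: min(500*4^6, 27120) = 27120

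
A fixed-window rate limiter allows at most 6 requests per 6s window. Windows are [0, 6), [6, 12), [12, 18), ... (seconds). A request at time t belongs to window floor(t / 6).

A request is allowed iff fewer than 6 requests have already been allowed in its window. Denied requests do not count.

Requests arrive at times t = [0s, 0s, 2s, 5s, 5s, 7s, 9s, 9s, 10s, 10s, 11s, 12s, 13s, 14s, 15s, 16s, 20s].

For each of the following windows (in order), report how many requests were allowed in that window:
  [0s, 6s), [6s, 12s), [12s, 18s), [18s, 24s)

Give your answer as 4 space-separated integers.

Processing requests:
  req#1 t=0s (window 0): ALLOW
  req#2 t=0s (window 0): ALLOW
  req#3 t=2s (window 0): ALLOW
  req#4 t=5s (window 0): ALLOW
  req#5 t=5s (window 0): ALLOW
  req#6 t=7s (window 1): ALLOW
  req#7 t=9s (window 1): ALLOW
  req#8 t=9s (window 1): ALLOW
  req#9 t=10s (window 1): ALLOW
  req#10 t=10s (window 1): ALLOW
  req#11 t=11s (window 1): ALLOW
  req#12 t=12s (window 2): ALLOW
  req#13 t=13s (window 2): ALLOW
  req#14 t=14s (window 2): ALLOW
  req#15 t=15s (window 2): ALLOW
  req#16 t=16s (window 2): ALLOW
  req#17 t=20s (window 3): ALLOW

Allowed counts by window: 5 6 5 1

Answer: 5 6 5 1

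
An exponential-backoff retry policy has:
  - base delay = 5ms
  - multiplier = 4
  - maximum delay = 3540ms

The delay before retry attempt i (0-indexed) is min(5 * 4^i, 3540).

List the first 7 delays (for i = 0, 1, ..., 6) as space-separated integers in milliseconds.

Computing each delay:
  i=0: min(5*4^0, 3540) = 5
  i=1: min(5*4^1, 3540) = 20
  i=2: min(5*4^2, 3540) = 80
  i=3: min(5*4^3, 3540) = 320
  i=4: min(5*4^4, 3540) = 1280
  i=5: min(5*4^5, 3540) = 3540
  i=6: min(5*4^6, 3540) = 3540

Answer: 5 20 80 320 1280 3540 3540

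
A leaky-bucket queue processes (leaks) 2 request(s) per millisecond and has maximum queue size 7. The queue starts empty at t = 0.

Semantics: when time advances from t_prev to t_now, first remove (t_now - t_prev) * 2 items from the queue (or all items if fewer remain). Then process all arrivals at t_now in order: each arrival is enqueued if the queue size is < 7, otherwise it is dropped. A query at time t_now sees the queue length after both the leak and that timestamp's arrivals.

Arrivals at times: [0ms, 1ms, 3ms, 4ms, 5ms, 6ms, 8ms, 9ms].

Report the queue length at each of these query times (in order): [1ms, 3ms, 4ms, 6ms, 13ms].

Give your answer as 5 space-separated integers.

Queue lengths at query times:
  query t=1ms: backlog = 1
  query t=3ms: backlog = 1
  query t=4ms: backlog = 1
  query t=6ms: backlog = 1
  query t=13ms: backlog = 0

Answer: 1 1 1 1 0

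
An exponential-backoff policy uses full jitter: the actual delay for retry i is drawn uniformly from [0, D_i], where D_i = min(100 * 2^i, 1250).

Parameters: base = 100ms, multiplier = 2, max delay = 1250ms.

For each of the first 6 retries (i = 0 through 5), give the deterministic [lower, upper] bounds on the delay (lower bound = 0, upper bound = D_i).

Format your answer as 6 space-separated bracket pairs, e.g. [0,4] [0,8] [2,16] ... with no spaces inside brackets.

Answer: [0,100] [0,200] [0,400] [0,800] [0,1250] [0,1250]

Derivation:
Computing bounds per retry:
  i=0: D_i=min(100*2^0,1250)=100, bounds=[0,100]
  i=1: D_i=min(100*2^1,1250)=200, bounds=[0,200]
  i=2: D_i=min(100*2^2,1250)=400, bounds=[0,400]
  i=3: D_i=min(100*2^3,1250)=800, bounds=[0,800]
  i=4: D_i=min(100*2^4,1250)=1250, bounds=[0,1250]
  i=5: D_i=min(100*2^5,1250)=1250, bounds=[0,1250]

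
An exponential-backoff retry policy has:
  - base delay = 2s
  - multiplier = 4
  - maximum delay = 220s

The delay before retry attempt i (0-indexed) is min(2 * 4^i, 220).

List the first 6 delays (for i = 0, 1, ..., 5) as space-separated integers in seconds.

Computing each delay:
  i=0: min(2*4^0, 220) = 2
  i=1: min(2*4^1, 220) = 8
  i=2: min(2*4^2, 220) = 32
  i=3: min(2*4^3, 220) = 128
  i=4: min(2*4^4, 220) = 220
  i=5: min(2*4^5, 220) = 220

Answer: 2 8 32 128 220 220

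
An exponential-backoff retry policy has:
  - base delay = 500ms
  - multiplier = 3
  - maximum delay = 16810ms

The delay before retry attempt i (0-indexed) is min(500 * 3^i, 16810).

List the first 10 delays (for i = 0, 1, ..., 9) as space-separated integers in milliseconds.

Computing each delay:
  i=0: min(500*3^0, 16810) = 500
  i=1: min(500*3^1, 16810) = 1500
  i=2: min(500*3^2, 16810) = 4500
  i=3: min(500*3^3, 16810) = 13500
  i=4: min(500*3^4, 16810) = 16810
  i=5: min(500*3^5, 16810) = 16810
  i=6: min(500*3^6, 16810) = 16810
  i=7: min(500*3^7, 16810) = 16810
  i=8: min(500*3^8, 16810) = 16810
  i=9: min(500*3^9, 16810) = 16810

Answer: 500 1500 4500 13500 16810 16810 16810 16810 16810 16810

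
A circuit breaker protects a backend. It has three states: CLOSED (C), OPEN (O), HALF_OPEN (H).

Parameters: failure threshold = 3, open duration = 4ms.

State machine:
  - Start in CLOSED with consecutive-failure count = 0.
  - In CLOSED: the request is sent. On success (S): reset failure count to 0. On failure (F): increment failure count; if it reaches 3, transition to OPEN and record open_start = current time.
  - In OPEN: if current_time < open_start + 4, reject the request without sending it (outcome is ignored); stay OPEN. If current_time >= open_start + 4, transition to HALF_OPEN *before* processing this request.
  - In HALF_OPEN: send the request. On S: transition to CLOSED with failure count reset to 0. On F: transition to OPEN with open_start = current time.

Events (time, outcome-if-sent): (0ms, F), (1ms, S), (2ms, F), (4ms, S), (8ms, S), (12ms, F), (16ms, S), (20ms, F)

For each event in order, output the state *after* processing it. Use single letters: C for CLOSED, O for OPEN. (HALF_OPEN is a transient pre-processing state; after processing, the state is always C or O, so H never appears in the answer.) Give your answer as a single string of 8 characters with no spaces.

Answer: CCCCCCCC

Derivation:
State after each event:
  event#1 t=0ms outcome=F: state=CLOSED
  event#2 t=1ms outcome=S: state=CLOSED
  event#3 t=2ms outcome=F: state=CLOSED
  event#4 t=4ms outcome=S: state=CLOSED
  event#5 t=8ms outcome=S: state=CLOSED
  event#6 t=12ms outcome=F: state=CLOSED
  event#7 t=16ms outcome=S: state=CLOSED
  event#8 t=20ms outcome=F: state=CLOSED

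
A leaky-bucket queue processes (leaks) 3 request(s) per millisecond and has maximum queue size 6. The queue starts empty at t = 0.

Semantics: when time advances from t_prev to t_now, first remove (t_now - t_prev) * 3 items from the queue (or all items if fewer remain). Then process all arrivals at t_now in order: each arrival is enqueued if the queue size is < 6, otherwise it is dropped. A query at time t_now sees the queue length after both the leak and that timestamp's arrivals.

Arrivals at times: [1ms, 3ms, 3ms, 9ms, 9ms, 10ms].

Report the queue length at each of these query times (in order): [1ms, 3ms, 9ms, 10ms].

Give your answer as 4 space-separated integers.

Answer: 1 2 2 1

Derivation:
Queue lengths at query times:
  query t=1ms: backlog = 1
  query t=3ms: backlog = 2
  query t=9ms: backlog = 2
  query t=10ms: backlog = 1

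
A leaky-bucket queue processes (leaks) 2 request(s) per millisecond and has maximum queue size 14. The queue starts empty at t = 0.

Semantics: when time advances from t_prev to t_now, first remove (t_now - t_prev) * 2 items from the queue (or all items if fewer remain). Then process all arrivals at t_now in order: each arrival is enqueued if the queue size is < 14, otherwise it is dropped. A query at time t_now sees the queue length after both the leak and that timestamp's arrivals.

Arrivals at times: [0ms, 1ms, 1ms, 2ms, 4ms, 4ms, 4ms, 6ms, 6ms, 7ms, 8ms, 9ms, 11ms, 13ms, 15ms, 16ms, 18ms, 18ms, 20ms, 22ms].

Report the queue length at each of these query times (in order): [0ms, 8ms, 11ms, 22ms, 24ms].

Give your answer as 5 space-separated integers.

Answer: 1 1 1 1 0

Derivation:
Queue lengths at query times:
  query t=0ms: backlog = 1
  query t=8ms: backlog = 1
  query t=11ms: backlog = 1
  query t=22ms: backlog = 1
  query t=24ms: backlog = 0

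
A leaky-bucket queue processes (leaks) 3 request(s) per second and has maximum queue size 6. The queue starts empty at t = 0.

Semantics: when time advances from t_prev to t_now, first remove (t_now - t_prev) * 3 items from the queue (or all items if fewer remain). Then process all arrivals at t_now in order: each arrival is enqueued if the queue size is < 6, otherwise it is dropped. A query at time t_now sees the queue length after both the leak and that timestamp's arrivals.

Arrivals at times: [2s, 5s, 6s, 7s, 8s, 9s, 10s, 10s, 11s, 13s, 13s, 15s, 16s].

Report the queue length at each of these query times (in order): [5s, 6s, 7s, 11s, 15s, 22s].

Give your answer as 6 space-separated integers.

Queue lengths at query times:
  query t=5s: backlog = 1
  query t=6s: backlog = 1
  query t=7s: backlog = 1
  query t=11s: backlog = 1
  query t=15s: backlog = 1
  query t=22s: backlog = 0

Answer: 1 1 1 1 1 0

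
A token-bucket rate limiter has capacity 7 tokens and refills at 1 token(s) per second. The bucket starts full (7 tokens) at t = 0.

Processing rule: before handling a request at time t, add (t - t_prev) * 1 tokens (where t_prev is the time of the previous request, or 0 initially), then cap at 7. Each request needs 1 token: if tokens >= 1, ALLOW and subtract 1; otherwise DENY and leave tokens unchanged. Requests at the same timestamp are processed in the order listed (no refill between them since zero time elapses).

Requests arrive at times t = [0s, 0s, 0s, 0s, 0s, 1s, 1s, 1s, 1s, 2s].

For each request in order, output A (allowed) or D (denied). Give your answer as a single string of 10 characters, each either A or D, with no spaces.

Answer: AAAAAAAADA

Derivation:
Simulating step by step:
  req#1 t=0s: ALLOW
  req#2 t=0s: ALLOW
  req#3 t=0s: ALLOW
  req#4 t=0s: ALLOW
  req#5 t=0s: ALLOW
  req#6 t=1s: ALLOW
  req#7 t=1s: ALLOW
  req#8 t=1s: ALLOW
  req#9 t=1s: DENY
  req#10 t=2s: ALLOW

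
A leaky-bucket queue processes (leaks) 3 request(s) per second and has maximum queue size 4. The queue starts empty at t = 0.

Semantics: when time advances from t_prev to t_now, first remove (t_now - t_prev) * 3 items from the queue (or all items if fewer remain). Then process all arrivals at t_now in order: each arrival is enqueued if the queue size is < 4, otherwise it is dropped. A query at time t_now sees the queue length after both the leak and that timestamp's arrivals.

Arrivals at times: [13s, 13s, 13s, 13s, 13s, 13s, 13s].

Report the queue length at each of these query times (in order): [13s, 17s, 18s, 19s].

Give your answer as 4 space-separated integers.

Queue lengths at query times:
  query t=13s: backlog = 4
  query t=17s: backlog = 0
  query t=18s: backlog = 0
  query t=19s: backlog = 0

Answer: 4 0 0 0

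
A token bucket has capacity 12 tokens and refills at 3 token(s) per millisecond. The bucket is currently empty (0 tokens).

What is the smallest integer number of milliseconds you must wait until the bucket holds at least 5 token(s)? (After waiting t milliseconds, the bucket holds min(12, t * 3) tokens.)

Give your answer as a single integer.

Answer: 2

Derivation:
Need t * 3 >= 5, so t >= 5/3.
Smallest integer t = ceil(5/3) = 2.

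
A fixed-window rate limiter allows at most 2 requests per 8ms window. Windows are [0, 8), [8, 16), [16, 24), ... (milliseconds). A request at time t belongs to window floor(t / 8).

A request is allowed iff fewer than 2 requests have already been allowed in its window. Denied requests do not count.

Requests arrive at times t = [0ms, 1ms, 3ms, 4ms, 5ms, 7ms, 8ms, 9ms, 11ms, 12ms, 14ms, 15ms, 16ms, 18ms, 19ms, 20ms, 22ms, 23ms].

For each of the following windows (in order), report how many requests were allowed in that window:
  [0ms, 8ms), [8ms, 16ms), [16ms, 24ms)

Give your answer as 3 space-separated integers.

Processing requests:
  req#1 t=0ms (window 0): ALLOW
  req#2 t=1ms (window 0): ALLOW
  req#3 t=3ms (window 0): DENY
  req#4 t=4ms (window 0): DENY
  req#5 t=5ms (window 0): DENY
  req#6 t=7ms (window 0): DENY
  req#7 t=8ms (window 1): ALLOW
  req#8 t=9ms (window 1): ALLOW
  req#9 t=11ms (window 1): DENY
  req#10 t=12ms (window 1): DENY
  req#11 t=14ms (window 1): DENY
  req#12 t=15ms (window 1): DENY
  req#13 t=16ms (window 2): ALLOW
  req#14 t=18ms (window 2): ALLOW
  req#15 t=19ms (window 2): DENY
  req#16 t=20ms (window 2): DENY
  req#17 t=22ms (window 2): DENY
  req#18 t=23ms (window 2): DENY

Allowed counts by window: 2 2 2

Answer: 2 2 2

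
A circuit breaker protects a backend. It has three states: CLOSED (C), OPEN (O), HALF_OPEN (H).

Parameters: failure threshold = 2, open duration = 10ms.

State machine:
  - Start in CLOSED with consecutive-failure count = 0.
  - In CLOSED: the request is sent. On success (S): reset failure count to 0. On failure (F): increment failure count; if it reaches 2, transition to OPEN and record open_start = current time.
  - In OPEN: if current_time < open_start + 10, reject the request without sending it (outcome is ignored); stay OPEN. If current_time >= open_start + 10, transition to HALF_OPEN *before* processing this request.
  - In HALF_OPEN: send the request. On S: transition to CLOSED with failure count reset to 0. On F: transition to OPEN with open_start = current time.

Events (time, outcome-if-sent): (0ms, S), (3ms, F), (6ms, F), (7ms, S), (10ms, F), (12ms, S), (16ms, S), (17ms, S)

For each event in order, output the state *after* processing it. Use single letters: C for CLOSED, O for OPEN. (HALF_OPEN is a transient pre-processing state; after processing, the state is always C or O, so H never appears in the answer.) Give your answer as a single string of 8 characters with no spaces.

Answer: CCOOOOCC

Derivation:
State after each event:
  event#1 t=0ms outcome=S: state=CLOSED
  event#2 t=3ms outcome=F: state=CLOSED
  event#3 t=6ms outcome=F: state=OPEN
  event#4 t=7ms outcome=S: state=OPEN
  event#5 t=10ms outcome=F: state=OPEN
  event#6 t=12ms outcome=S: state=OPEN
  event#7 t=16ms outcome=S: state=CLOSED
  event#8 t=17ms outcome=S: state=CLOSED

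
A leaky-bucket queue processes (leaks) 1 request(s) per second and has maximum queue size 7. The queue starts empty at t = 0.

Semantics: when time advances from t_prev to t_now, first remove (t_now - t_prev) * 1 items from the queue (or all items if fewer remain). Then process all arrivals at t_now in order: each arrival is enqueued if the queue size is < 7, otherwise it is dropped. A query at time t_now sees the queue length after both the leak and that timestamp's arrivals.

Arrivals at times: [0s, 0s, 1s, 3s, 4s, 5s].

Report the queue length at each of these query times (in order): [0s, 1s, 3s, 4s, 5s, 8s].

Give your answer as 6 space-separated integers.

Answer: 2 2 1 1 1 0

Derivation:
Queue lengths at query times:
  query t=0s: backlog = 2
  query t=1s: backlog = 2
  query t=3s: backlog = 1
  query t=4s: backlog = 1
  query t=5s: backlog = 1
  query t=8s: backlog = 0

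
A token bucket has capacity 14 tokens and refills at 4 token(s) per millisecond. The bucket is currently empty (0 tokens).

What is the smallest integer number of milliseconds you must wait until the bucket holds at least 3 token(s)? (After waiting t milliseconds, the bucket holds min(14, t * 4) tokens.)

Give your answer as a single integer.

Answer: 1

Derivation:
Need t * 4 >= 3, so t >= 3/4.
Smallest integer t = ceil(3/4) = 1.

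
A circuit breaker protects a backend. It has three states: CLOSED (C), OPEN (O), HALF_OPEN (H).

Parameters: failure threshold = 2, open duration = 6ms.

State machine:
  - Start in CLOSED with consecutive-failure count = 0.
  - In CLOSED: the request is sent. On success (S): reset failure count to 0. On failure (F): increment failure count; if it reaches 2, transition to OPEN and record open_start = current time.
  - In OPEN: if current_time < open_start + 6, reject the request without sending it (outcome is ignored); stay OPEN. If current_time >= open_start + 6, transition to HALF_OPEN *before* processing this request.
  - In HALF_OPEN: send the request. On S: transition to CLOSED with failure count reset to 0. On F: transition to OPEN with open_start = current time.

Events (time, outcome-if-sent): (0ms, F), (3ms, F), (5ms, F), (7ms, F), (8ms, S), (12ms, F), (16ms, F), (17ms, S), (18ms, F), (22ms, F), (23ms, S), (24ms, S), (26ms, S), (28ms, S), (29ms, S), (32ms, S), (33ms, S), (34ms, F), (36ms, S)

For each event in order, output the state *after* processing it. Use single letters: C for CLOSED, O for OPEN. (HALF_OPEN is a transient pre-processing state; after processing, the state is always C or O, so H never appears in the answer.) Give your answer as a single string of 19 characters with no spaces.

State after each event:
  event#1 t=0ms outcome=F: state=CLOSED
  event#2 t=3ms outcome=F: state=OPEN
  event#3 t=5ms outcome=F: state=OPEN
  event#4 t=7ms outcome=F: state=OPEN
  event#5 t=8ms outcome=S: state=OPEN
  event#6 t=12ms outcome=F: state=OPEN
  event#7 t=16ms outcome=F: state=OPEN
  event#8 t=17ms outcome=S: state=OPEN
  event#9 t=18ms outcome=F: state=OPEN
  event#10 t=22ms outcome=F: state=OPEN
  event#11 t=23ms outcome=S: state=OPEN
  event#12 t=24ms outcome=S: state=CLOSED
  event#13 t=26ms outcome=S: state=CLOSED
  event#14 t=28ms outcome=S: state=CLOSED
  event#15 t=29ms outcome=S: state=CLOSED
  event#16 t=32ms outcome=S: state=CLOSED
  event#17 t=33ms outcome=S: state=CLOSED
  event#18 t=34ms outcome=F: state=CLOSED
  event#19 t=36ms outcome=S: state=CLOSED

Answer: COOOOOOOOOOCCCCCCCC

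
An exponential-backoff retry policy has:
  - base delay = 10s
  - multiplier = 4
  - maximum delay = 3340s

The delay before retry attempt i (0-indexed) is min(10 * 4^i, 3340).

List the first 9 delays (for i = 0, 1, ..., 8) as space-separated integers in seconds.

Computing each delay:
  i=0: min(10*4^0, 3340) = 10
  i=1: min(10*4^1, 3340) = 40
  i=2: min(10*4^2, 3340) = 160
  i=3: min(10*4^3, 3340) = 640
  i=4: min(10*4^4, 3340) = 2560
  i=5: min(10*4^5, 3340) = 3340
  i=6: min(10*4^6, 3340) = 3340
  i=7: min(10*4^7, 3340) = 3340
  i=8: min(10*4^8, 3340) = 3340

Answer: 10 40 160 640 2560 3340 3340 3340 3340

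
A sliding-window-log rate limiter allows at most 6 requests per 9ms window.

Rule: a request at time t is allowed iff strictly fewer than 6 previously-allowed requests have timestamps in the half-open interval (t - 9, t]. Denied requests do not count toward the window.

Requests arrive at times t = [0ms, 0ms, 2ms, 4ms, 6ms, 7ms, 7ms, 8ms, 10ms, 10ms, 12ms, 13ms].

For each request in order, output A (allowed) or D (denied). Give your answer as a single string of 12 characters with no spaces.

Tracking allowed requests in the window:
  req#1 t=0ms: ALLOW
  req#2 t=0ms: ALLOW
  req#3 t=2ms: ALLOW
  req#4 t=4ms: ALLOW
  req#5 t=6ms: ALLOW
  req#6 t=7ms: ALLOW
  req#7 t=7ms: DENY
  req#8 t=8ms: DENY
  req#9 t=10ms: ALLOW
  req#10 t=10ms: ALLOW
  req#11 t=12ms: ALLOW
  req#12 t=13ms: ALLOW

Answer: AAAAAADDAAAA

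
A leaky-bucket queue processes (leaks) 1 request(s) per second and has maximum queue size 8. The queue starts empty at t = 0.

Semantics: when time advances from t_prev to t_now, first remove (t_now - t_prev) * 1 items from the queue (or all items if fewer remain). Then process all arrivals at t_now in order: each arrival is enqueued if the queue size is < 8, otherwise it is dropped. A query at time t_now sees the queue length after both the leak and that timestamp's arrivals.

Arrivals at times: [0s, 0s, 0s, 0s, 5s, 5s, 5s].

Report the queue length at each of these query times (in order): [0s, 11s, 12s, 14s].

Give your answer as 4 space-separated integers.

Queue lengths at query times:
  query t=0s: backlog = 4
  query t=11s: backlog = 0
  query t=12s: backlog = 0
  query t=14s: backlog = 0

Answer: 4 0 0 0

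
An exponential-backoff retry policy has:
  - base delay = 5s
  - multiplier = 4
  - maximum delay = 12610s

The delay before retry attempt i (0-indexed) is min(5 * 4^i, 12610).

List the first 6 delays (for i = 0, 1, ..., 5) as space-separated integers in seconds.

Computing each delay:
  i=0: min(5*4^0, 12610) = 5
  i=1: min(5*4^1, 12610) = 20
  i=2: min(5*4^2, 12610) = 80
  i=3: min(5*4^3, 12610) = 320
  i=4: min(5*4^4, 12610) = 1280
  i=5: min(5*4^5, 12610) = 5120

Answer: 5 20 80 320 1280 5120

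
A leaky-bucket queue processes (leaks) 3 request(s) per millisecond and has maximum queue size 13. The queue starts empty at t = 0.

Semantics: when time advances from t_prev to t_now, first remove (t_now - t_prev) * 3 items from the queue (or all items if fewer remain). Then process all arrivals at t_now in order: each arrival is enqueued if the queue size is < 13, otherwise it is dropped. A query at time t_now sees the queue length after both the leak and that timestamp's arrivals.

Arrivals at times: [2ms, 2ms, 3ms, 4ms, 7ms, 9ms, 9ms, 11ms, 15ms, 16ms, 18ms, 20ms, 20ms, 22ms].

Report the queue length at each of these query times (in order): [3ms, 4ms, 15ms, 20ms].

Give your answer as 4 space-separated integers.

Answer: 1 1 1 2

Derivation:
Queue lengths at query times:
  query t=3ms: backlog = 1
  query t=4ms: backlog = 1
  query t=15ms: backlog = 1
  query t=20ms: backlog = 2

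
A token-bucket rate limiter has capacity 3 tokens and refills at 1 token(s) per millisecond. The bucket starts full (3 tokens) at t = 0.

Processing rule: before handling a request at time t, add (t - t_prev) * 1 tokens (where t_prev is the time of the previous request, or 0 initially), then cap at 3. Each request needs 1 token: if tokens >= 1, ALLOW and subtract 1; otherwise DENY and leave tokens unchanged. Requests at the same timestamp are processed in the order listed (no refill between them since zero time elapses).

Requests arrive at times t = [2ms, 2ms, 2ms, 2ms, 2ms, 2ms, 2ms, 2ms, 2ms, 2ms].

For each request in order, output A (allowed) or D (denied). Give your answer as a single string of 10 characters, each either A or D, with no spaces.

Simulating step by step:
  req#1 t=2ms: ALLOW
  req#2 t=2ms: ALLOW
  req#3 t=2ms: ALLOW
  req#4 t=2ms: DENY
  req#5 t=2ms: DENY
  req#6 t=2ms: DENY
  req#7 t=2ms: DENY
  req#8 t=2ms: DENY
  req#9 t=2ms: DENY
  req#10 t=2ms: DENY

Answer: AAADDDDDDD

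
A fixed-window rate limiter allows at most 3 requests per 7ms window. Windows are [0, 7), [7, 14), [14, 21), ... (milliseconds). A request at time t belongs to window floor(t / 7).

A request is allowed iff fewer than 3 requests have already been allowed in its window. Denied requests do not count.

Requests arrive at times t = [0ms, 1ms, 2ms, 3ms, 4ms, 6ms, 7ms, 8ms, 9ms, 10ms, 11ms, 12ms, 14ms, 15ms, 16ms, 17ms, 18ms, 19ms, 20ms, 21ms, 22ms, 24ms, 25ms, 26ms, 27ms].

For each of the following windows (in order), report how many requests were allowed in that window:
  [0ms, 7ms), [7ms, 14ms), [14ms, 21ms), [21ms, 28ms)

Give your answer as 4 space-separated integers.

Processing requests:
  req#1 t=0ms (window 0): ALLOW
  req#2 t=1ms (window 0): ALLOW
  req#3 t=2ms (window 0): ALLOW
  req#4 t=3ms (window 0): DENY
  req#5 t=4ms (window 0): DENY
  req#6 t=6ms (window 0): DENY
  req#7 t=7ms (window 1): ALLOW
  req#8 t=8ms (window 1): ALLOW
  req#9 t=9ms (window 1): ALLOW
  req#10 t=10ms (window 1): DENY
  req#11 t=11ms (window 1): DENY
  req#12 t=12ms (window 1): DENY
  req#13 t=14ms (window 2): ALLOW
  req#14 t=15ms (window 2): ALLOW
  req#15 t=16ms (window 2): ALLOW
  req#16 t=17ms (window 2): DENY
  req#17 t=18ms (window 2): DENY
  req#18 t=19ms (window 2): DENY
  req#19 t=20ms (window 2): DENY
  req#20 t=21ms (window 3): ALLOW
  req#21 t=22ms (window 3): ALLOW
  req#22 t=24ms (window 3): ALLOW
  req#23 t=25ms (window 3): DENY
  req#24 t=26ms (window 3): DENY
  req#25 t=27ms (window 3): DENY

Allowed counts by window: 3 3 3 3

Answer: 3 3 3 3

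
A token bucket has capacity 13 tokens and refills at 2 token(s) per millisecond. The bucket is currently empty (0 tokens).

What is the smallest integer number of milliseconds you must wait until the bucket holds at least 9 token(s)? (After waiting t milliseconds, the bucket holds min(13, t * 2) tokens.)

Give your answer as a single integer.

Answer: 5

Derivation:
Need t * 2 >= 9, so t >= 9/2.
Smallest integer t = ceil(9/2) = 5.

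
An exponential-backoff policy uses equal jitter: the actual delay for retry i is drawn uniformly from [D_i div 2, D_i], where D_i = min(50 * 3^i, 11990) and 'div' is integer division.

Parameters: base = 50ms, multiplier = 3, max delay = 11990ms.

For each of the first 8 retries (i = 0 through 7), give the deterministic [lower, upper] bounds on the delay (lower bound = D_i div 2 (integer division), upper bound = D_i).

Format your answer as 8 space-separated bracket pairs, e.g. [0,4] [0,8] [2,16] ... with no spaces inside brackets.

Answer: [25,50] [75,150] [225,450] [675,1350] [2025,4050] [5995,11990] [5995,11990] [5995,11990]

Derivation:
Computing bounds per retry:
  i=0: D_i=min(50*3^0,11990)=50, bounds=[25,50]
  i=1: D_i=min(50*3^1,11990)=150, bounds=[75,150]
  i=2: D_i=min(50*3^2,11990)=450, bounds=[225,450]
  i=3: D_i=min(50*3^3,11990)=1350, bounds=[675,1350]
  i=4: D_i=min(50*3^4,11990)=4050, bounds=[2025,4050]
  i=5: D_i=min(50*3^5,11990)=11990, bounds=[5995,11990]
  i=6: D_i=min(50*3^6,11990)=11990, bounds=[5995,11990]
  i=7: D_i=min(50*3^7,11990)=11990, bounds=[5995,11990]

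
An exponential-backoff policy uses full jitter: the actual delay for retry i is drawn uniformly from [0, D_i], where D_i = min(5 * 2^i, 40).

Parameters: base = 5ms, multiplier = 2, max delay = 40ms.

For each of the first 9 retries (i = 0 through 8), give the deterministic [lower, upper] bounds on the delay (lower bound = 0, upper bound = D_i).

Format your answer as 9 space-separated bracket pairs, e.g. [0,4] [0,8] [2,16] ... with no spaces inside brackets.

Computing bounds per retry:
  i=0: D_i=min(5*2^0,40)=5, bounds=[0,5]
  i=1: D_i=min(5*2^1,40)=10, bounds=[0,10]
  i=2: D_i=min(5*2^2,40)=20, bounds=[0,20]
  i=3: D_i=min(5*2^3,40)=40, bounds=[0,40]
  i=4: D_i=min(5*2^4,40)=40, bounds=[0,40]
  i=5: D_i=min(5*2^5,40)=40, bounds=[0,40]
  i=6: D_i=min(5*2^6,40)=40, bounds=[0,40]
  i=7: D_i=min(5*2^7,40)=40, bounds=[0,40]
  i=8: D_i=min(5*2^8,40)=40, bounds=[0,40]

Answer: [0,5] [0,10] [0,20] [0,40] [0,40] [0,40] [0,40] [0,40] [0,40]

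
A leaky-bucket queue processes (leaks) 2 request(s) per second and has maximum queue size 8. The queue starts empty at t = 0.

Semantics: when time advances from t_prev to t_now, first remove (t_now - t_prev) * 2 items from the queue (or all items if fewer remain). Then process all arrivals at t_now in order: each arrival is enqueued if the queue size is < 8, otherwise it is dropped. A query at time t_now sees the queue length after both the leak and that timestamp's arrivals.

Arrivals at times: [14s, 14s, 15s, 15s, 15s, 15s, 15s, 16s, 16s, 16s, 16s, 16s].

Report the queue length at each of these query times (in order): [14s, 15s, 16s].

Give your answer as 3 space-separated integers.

Answer: 2 5 8

Derivation:
Queue lengths at query times:
  query t=14s: backlog = 2
  query t=15s: backlog = 5
  query t=16s: backlog = 8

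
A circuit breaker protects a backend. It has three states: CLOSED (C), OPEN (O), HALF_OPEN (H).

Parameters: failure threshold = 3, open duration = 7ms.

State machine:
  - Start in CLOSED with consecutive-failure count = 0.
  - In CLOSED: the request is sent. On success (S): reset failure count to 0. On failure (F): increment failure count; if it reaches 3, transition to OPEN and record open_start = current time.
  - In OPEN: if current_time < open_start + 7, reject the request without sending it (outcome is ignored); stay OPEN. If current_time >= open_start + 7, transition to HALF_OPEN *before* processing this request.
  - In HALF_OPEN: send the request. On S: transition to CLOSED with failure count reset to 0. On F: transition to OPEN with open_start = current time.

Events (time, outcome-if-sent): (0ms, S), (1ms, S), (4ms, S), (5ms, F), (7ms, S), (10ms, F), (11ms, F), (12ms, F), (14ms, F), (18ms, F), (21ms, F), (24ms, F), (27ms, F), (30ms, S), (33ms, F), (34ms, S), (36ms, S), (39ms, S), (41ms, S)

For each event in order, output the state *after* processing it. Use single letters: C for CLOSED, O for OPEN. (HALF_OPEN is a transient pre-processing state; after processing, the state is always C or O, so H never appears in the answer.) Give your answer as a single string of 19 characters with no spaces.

Answer: CCCCCCCOOOOOOCCCCCC

Derivation:
State after each event:
  event#1 t=0ms outcome=S: state=CLOSED
  event#2 t=1ms outcome=S: state=CLOSED
  event#3 t=4ms outcome=S: state=CLOSED
  event#4 t=5ms outcome=F: state=CLOSED
  event#5 t=7ms outcome=S: state=CLOSED
  event#6 t=10ms outcome=F: state=CLOSED
  event#7 t=11ms outcome=F: state=CLOSED
  event#8 t=12ms outcome=F: state=OPEN
  event#9 t=14ms outcome=F: state=OPEN
  event#10 t=18ms outcome=F: state=OPEN
  event#11 t=21ms outcome=F: state=OPEN
  event#12 t=24ms outcome=F: state=OPEN
  event#13 t=27ms outcome=F: state=OPEN
  event#14 t=30ms outcome=S: state=CLOSED
  event#15 t=33ms outcome=F: state=CLOSED
  event#16 t=34ms outcome=S: state=CLOSED
  event#17 t=36ms outcome=S: state=CLOSED
  event#18 t=39ms outcome=S: state=CLOSED
  event#19 t=41ms outcome=S: state=CLOSED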